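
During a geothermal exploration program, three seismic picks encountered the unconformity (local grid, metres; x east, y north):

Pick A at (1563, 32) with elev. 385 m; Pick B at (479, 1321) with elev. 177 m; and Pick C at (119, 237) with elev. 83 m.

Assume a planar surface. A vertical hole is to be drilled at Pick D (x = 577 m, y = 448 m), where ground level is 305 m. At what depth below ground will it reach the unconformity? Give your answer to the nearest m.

122 m

Two edge vectors: Pick A→Pick B = (-1084, 1289, -208), Pick A→Pick C = (-1444, 205, -302).
Normal n = (Pick A→Pick B) × (Pick A→Pick C) = (-346638, -27016, 1639096).
So ∂z/∂x = −n_x/n_z = 0.21148 and ∂z/∂y = −n_y/n_z = 0.01648.
Intercept c from Pick A: 385 − 330.55 − 0.53 = 53.93.
At (577, 448): z_contact = 122.0 + 7.4 + 53.93 = 183.3 m.
Depth below ground = 305 − 183.3 = 122 m.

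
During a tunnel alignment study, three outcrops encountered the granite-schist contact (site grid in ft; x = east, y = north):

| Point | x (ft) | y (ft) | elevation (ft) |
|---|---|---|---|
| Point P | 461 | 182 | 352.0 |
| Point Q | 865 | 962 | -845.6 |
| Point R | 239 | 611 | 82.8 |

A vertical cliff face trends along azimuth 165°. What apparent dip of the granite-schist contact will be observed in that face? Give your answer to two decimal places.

Let the plane be z = a·x + b·y + c.
Point Q−Point P: 404a + 780b = −1197.6;  Point R−Point P: −222a + 429b = −269.2.
Solving gives a = −0.87681, b = −1.08124.
Unit vector along 165° is (sin 165°, cos 165°) = (0.2588, -0.9659).
Slope in that direction = a·(0.2588) + b·(-0.9659) = 0.81746.
Apparent dip = arctan|0.81746| = 39.26° (true dip is 54.3°, so apparent ≤ true as expected).

39.26°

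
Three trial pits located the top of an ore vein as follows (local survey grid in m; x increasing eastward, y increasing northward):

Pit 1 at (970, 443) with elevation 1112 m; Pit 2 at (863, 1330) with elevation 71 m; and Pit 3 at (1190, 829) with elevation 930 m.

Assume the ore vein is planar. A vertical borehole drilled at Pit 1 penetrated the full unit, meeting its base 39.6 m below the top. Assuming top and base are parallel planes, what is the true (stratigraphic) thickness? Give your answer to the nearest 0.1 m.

Two edge vectors: Pit 1→Pit 2 = (-107, 887, -1041), Pit 1→Pit 3 = (220, 386, -182).
Normal n = (Pit 1→Pit 2) × (Pit 1→Pit 3) = (240392, -248494, -236442).
So ∂z/∂x = −n_x/n_z = 1.01671 and ∂z/∂y = −n_y/n_z = −1.05097.
|∇z| = √(a²+b²) = 1.46227, so dip δ = arctan(1.46227) = 55.63°.
True thickness = vertical thickness × cos δ = 39.6 × cos 55.63° = 22.4 m.

22.4 m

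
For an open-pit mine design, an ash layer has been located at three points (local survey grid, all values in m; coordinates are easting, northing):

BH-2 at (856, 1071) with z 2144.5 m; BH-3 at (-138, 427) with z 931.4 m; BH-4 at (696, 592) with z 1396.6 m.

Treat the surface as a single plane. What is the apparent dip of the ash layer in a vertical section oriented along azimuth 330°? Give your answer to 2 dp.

Let the plane be z = a·easting + b·northing + c.
BH-3−BH-2: −994a − 644b = −1213.1;  BH-4−BH-2: −160a − 479b = −747.9.
Solving gives a = 0.26650, b = 1.47236.
Unit vector along 330° is (sin 330°, cos 330°) = (-0.5000, 0.8660).
Slope in that direction = a·(-0.5000) + b·(0.8660) = 1.14185.
Apparent dip = arctan|1.14185| = 48.79° (true dip is 56.2°, so apparent ≤ true as expected).

48.79°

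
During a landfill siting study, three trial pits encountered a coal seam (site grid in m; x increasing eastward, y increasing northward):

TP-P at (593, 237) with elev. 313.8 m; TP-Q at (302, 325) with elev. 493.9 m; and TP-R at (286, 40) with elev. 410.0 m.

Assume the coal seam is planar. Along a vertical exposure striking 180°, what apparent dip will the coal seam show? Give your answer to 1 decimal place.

17.9°

Let the plane be z = a·x + b·y + c.
TP-Q−TP-P: −291a + 88b = 180.1;  TP-R−TP-P: −307a − 197b = 96.2.
Solving gives a = −0.52103, b = 0.32364.
Unit vector along 180° is (sin 180°, cos 180°) = (0.0000, -1.0000).
Slope in that direction = a·(0.0000) + b·(-1.0000) = −0.32364.
Apparent dip = arctan|0.32364| = 17.9° (true dip is 31.5°, so apparent ≤ true as expected).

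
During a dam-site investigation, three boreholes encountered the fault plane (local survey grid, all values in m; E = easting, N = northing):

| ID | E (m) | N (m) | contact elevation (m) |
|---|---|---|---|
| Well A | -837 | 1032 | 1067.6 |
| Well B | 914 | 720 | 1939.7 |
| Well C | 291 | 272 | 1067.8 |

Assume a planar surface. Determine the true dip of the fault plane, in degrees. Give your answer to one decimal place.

50.5°

Two edge vectors: Well A→Well B = (1751, -312, 872.1), Well A→Well C = (1128, -760, 0.2).
Normal n = (Well A→Well B) × (Well A→Well C) = (662733.6, 983378.6, -978824).
So ∂z/∂E = −n_x/n_z = 0.67707 and ∂z/∂N = −n_y/n_z = 1.00465.
Gradient magnitude |∇z| = √(a² + b²) = √(0.45843 + 1.00933) = 1.21151.
True dip = arctan(1.21151) = 50.5°, dipping toward SW (azimuth ≈ 214°).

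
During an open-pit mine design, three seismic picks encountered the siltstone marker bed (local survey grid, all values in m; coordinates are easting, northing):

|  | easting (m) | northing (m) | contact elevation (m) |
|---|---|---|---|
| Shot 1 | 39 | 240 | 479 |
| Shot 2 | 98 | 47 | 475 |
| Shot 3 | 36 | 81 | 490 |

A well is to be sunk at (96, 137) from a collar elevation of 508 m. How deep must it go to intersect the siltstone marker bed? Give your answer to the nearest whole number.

38 m

Let the plane be z = a·easting + b·northing + c.
Shot 2−Shot 1: 59a − 193b = −4;  Shot 3−Shot 1: −3a − 159b = 11.
Solving gives a = −0.27701, b = −0.06396.
Then c = 479 − a·39 − b·240 = 505.15.
At (96, 137): z_contact = −26.6 − 8.8 + 505.15 = 469.8 m.
Depth below ground = 508 − 469.8 = 38 m.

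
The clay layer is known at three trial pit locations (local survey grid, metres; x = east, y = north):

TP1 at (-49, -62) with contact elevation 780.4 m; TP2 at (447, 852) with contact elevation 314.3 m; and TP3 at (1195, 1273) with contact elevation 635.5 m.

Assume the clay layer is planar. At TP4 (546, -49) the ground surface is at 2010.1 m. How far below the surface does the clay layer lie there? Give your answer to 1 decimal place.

629.9 m

Two edge vectors: TP1→TP2 = (496, 914, -466.1), TP1→TP3 = (1244, 1335, -144.9).
Normal n = (TP1→TP2) × (TP1→TP3) = (489804.9, -507958, -474856).
So ∂z/∂x = −n_x/n_z = 1.031481 and ∂z/∂y = −n_y/n_z = −1.069710.
Intercept c from TP1: 780.4 + 50.54 − 66.32 = 764.62.
At (546, -49): z_contact = 563.19 + 52.42 + 764.62 = 1380.22 m.
Depth below ground = 2010.1 − 1380.22 = 629.9 m.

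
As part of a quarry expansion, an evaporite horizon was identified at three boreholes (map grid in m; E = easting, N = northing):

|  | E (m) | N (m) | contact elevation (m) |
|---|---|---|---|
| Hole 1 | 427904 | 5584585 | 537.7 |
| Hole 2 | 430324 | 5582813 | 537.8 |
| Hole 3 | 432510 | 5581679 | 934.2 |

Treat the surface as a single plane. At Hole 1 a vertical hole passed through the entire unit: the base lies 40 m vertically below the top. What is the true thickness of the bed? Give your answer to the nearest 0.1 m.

27.6 m

Two edge vectors: Hole 1→Hole 2 = (2420, -1772, 0.1), Hole 1→Hole 3 = (4606, -2906, 396.5).
Normal n = (Hole 1→Hole 2) × (Hole 1→Hole 3) = (-702307.4, -959069.4, 1129312).
So ∂z/∂E = −n_x/n_z = 0.62189 and ∂z/∂N = −n_y/n_z = 0.84925.
|∇z| = √(a²+b²) = 1.05260, so dip δ = arctan(1.05260) = 46.47°.
True thickness = vertical thickness × cos δ = 40 × cos 46.47° = 27.6 m.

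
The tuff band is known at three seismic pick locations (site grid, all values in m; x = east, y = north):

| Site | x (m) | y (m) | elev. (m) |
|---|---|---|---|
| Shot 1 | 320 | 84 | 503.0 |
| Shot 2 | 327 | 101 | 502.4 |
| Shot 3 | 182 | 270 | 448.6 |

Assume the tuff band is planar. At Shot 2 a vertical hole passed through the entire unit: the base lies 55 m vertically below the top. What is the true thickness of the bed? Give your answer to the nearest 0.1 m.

53.3 m

Two edge vectors: Shot 1→Shot 2 = (7, 17, -0.6), Shot 1→Shot 3 = (-138, 186, -54.4).
Normal n = (Shot 1→Shot 2) × (Shot 1→Shot 3) = (-813.2, 463.6, 3648).
So ∂z/∂x = −n_x/n_z = 0.22292 and ∂z/∂y = −n_y/n_z = −0.12708.
|∇z| = √(a²+b²) = 0.25660, so dip δ = arctan(0.25660) = 14.39°.
True thickness = vertical thickness × cos δ = 55 × cos 14.39° = 53.3 m.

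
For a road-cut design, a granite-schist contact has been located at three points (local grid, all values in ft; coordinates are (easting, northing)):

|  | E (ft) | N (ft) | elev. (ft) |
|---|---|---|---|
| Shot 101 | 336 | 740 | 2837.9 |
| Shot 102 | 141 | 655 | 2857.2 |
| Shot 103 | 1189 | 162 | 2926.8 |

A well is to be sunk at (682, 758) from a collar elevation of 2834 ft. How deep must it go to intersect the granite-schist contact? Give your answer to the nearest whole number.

6 ft

Two edge vectors: Shot 101→Shot 102 = (-195, -85, 19.3), Shot 101→Shot 103 = (853, -578, 88.9).
Normal n = (Shot 101→Shot 102) × (Shot 101→Shot 103) = (3598.9, 33798.4, 185215).
So ∂z/∂E = −n_x/n_z = −0.01943 and ∂z/∂N = −n_y/n_z = −0.18248.
Intercept c from Shot 101: 2837.9 + 6.53 + 135.04 = 2979.47.
At (682, 758): z_contact = −13.3 − 138.3 + 2979.47 = 2827.9 ft.
Depth below ground = 2834 − 2827.9 = 6 ft.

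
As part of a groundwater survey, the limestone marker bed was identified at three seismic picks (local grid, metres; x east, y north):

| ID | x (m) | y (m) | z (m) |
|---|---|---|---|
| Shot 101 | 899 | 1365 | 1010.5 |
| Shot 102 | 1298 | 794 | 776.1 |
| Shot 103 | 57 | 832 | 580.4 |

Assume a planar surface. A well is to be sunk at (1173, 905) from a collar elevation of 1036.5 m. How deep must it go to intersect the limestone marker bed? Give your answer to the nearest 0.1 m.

Two edge vectors: Shot 101→Shot 102 = (399, -571, -234.4), Shot 101→Shot 103 = (-842, -533, -430.1).
Normal n = (Shot 101→Shot 102) × (Shot 101→Shot 103) = (120651.9, 368974.7, -693449).
So ∂z/∂x = −n_x/n_z = 0.173988 and ∂z/∂y = −n_y/n_z = 0.532086.
Intercept c from Shot 101: 1010.5 − 156.42 − 726.30 = 127.79.
At (1173, 905): z_contact = 204.09 + 481.54 + 127.79 = 813.41 m.
Depth below ground = 1036.5 − 813.41 = 223.1 m.

223.1 m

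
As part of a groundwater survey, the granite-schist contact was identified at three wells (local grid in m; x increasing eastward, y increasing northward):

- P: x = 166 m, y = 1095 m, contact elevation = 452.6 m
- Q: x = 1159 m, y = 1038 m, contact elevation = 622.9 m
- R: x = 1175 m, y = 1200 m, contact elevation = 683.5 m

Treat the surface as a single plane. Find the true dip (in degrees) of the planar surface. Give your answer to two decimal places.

Let the plane be z = a·x + b·y + c.
Q−P: 993a − 57b = 170.3;  R−P: 1009a + 105b = 230.9.
Solving gives a = 0.19189, b = 0.35512.
Gradient magnitude |∇z| = √(a² + b²) = √(0.03682 + 0.12611) = 0.40365.
True dip = arctan(0.40365) = 21.98°, dipping toward SSW (azimuth ≈ 208°).

21.98°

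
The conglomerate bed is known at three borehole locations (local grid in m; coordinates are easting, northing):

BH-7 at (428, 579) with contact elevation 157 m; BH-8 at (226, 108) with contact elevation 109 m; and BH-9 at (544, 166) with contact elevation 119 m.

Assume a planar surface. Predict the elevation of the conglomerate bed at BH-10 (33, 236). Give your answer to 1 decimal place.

118.6 m

Let the plane be z = a·easting + b·northing + c.
BH-8−BH-7: −202a − 471b = −48;  BH-9−BH-7: 116a − 413b = −38.
Solving gives a = 0.01395, b = 0.09593.
Then c = 157 − a·428 − b·579 = 95.49.
At (33, 236): z = 0.5 + 22.6 + 95.49 = 118.6 m.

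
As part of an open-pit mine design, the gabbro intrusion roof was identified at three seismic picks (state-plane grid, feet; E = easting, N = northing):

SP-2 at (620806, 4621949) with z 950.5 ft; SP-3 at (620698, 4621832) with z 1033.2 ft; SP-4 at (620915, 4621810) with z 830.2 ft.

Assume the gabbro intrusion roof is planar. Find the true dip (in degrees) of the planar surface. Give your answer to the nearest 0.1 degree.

Two edge vectors: SP-2→SP-3 = (-108, -117, 82.7), SP-2→SP-4 = (109, -139, -120.3).
Normal n = (SP-2→SP-3) × (SP-2→SP-4) = (25570.4, -3978.1, 27765).
So ∂z/∂E = −n_x/n_z = −0.92096 and ∂z/∂N = −n_y/n_z = 0.14328.
Gradient magnitude |∇z| = √(a² + b²) = √(0.84816 + 0.02053) = 0.93204.
True dip = arctan(0.93204) = 43.0°, dipping toward E (azimuth ≈ 099°).

43.0°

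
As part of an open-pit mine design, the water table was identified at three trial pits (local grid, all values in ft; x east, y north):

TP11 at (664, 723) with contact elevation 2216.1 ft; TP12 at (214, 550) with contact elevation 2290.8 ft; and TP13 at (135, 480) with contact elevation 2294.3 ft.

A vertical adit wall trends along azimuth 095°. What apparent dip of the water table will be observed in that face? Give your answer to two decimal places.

15.61°

Two edge vectors: TP11→TP12 = (-450, -173, 74.7), TP11→TP13 = (-529, -243, 78.2).
Normal n = (TP11→TP12) × (TP11→TP13) = (4623.5, -4326.3, 17833).
So ∂z/∂x = −n_x/n_z = −0.25927 and ∂z/∂y = −n_y/n_z = 0.24260.
Unit vector along 095° is (sin 95°, cos 95°) = (0.9962, -0.0872).
Slope in that direction = a·(0.9962) + b·(-0.0872) = −0.27942.
Apparent dip = arctan|0.27942| = 15.61° (true dip is 19.5°, so apparent ≤ true as expected).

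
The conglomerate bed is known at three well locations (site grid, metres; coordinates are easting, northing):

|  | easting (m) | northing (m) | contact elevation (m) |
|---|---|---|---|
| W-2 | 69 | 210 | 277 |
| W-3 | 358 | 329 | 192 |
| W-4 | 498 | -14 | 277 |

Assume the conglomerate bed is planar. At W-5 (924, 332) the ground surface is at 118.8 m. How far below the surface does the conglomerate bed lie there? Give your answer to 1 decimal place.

Let the plane be z = a·easting + b·northing + c.
W-3−W-2: 289a + 119b = −85;  W-4−W-2: 429a − 224b = 0.
Solving gives a = −0.16444, b = −0.31493.
Then c = 277 − a·69 − b·210 = 354.48.
At (924, 332): z_contact = −151.94 − 104.56 + 354.48 = 97.98 m.
Depth below ground = 118.8 − 97.98 = 20.8 m.

20.8 m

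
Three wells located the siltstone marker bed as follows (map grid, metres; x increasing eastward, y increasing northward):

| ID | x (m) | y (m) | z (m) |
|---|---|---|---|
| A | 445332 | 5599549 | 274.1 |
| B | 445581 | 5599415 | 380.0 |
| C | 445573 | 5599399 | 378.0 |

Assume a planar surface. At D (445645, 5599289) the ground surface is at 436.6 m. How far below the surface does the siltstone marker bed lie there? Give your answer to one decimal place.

Two edge vectors: A→B = (249, -134, 105.9), A→C = (241, -150, 103.9).
Normal n = (A→B) × (A→C) = (1962.4, -349.2, -5056).
So ∂z/∂x = −n_x/n_z = 0.388132911 and ∂z/∂y = −n_y/n_z = −0.069066456.
Intercept c from A: 274.1 − 172848.01 + 386741.00 = 214167.10.
At (445645, 5599289): z_contact = 172969.49 − 386723.05 + 214167.10 = 413.54 m.
Depth below ground = 436.6 − 413.54 = 23.1 m.

23.1 m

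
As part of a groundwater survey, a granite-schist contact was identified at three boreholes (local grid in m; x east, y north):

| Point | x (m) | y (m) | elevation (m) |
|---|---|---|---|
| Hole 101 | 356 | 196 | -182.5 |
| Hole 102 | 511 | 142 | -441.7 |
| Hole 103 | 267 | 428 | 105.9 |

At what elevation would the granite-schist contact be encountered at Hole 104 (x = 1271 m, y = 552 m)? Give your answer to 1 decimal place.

-1244.1 m

Let the plane be z = a·x + b·y + c.
Hole 102−Hole 101: 155a − 54b = −259.2;  Hole 103−Hole 101: −89a + 232b = 288.4.
Solving gives a = −1.430340, b = 0.694396.
Then c = -182.5 − a·356 − b·196 = 190.60.
At (1271, 552): z = −1818.0 + 383.3 + 190.60 = -1244.1 m.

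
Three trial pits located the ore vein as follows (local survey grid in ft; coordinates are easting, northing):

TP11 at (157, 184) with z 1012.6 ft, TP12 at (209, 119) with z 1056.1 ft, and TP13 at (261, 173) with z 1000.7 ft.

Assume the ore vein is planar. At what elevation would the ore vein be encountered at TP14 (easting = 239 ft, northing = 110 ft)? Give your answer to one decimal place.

Let the plane be z = a·easting + b·northing + c.
TP12−TP11: 52a − 65b = 43.5;  TP13−TP11: 104a − 11b = −11.9.
Solving gives a = −0.20233, b = −0.83109.
Then c = 1012.6 − a·157 − b·184 = 1197.29.
At (239, 110): z = −48.4 − 91.4 + 1197.29 = 1057.5 ft.

1057.5 ft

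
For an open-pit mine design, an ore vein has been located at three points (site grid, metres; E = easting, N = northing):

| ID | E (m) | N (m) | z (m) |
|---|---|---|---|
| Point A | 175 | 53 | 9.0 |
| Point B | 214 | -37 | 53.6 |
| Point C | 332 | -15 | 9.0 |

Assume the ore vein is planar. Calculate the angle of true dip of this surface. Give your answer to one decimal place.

33.6°

Let the plane be z = a·E + b·N + c.
Point B−Point A: 39a − 90b = 44.6;  Point C−Point A: 157a − 68b = 0.
Solving gives a = −0.26423, b = −0.61005.
Gradient magnitude |∇z| = √(a² + b²) = √(0.06982 + 0.37217) = 0.66482.
True dip = arctan(0.66482) = 33.6°, dipping toward NNE (azimuth ≈ 023°).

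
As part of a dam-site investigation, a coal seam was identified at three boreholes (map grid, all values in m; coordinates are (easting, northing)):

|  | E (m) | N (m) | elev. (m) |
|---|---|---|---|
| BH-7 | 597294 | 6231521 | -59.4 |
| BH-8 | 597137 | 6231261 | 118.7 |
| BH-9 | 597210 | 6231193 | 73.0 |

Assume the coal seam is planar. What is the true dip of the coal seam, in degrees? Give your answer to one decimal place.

Let the plane be z = a·E + b·N + c.
BH-8−BH-7: −157a − 260b = 178.1;  BH-9−BH-7: −84a − 328b = 132.4.
Solving gives a = −0.80904, b = −0.19647.
Gradient magnitude |∇z| = √(a² + b²) = √(0.65454 + 0.03860) = 0.83255.
True dip = arctan(0.83255) = 39.8°, dipping toward ENE (azimuth ≈ 076°).

39.8°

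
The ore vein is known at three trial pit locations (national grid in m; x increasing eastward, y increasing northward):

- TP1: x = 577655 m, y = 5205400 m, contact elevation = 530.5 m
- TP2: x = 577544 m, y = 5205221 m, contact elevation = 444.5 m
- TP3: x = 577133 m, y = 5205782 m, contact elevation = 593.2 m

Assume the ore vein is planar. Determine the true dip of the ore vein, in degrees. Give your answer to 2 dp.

Two edge vectors: TP1→TP2 = (-111, -179, -86), TP1→TP3 = (-522, 382, 62.7).
Normal n = (TP1→TP2) × (TP1→TP3) = (21628.7, 51851.7, -135840).
So ∂z/∂x = −n_x/n_z = 0.15922 and ∂z/∂y = −n_y/n_z = 0.38171.
Gradient magnitude |∇z| = √(a² + b²) = √(0.02535 + 0.14570) = 0.41359.
True dip = arctan(0.41359) = 22.47°, dipping toward SSW (azimuth ≈ 203°).

22.47°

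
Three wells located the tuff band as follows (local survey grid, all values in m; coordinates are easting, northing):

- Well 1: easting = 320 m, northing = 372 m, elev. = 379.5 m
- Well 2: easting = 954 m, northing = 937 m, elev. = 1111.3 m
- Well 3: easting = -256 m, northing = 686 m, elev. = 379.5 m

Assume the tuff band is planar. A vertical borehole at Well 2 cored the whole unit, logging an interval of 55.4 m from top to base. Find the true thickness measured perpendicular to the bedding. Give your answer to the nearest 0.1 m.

Let the plane be z = a·easting + b·northing + c.
Well 2−Well 1: 634a + 565b = 731.8;  Well 3−Well 1: −576a + 314b = 0.
Solving gives a = 0.43809, b = 0.80363.
|∇z| = √(a²+b²) = 0.91528, so dip δ = arctan(0.91528) = 42.47°.
True thickness = vertical thickness × cos δ = 55.4 × cos 42.47° = 40.9 m.

40.9 m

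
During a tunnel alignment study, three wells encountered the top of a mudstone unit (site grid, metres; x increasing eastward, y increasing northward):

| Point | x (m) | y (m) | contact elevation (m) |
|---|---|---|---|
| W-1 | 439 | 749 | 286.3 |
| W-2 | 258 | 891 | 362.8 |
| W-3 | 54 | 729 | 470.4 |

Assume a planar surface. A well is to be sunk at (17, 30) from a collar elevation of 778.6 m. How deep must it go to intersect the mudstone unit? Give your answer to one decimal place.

Let the plane be z = a·x + b·y + c.
W-2−W-1: −181a + 142b = 76.5;  W-3−W-1: −385a − 20b = 184.1.
Solving gives a = −0.47473, b = −0.06639.
Then c = 286.3 − a·439 − b·749 = 544.43.
At (17, 30): z_contact = −8.07 − 1.99 + 544.43 = 534.37 m.
Depth below ground = 778.6 − 534.37 = 244.2 m.

244.2 m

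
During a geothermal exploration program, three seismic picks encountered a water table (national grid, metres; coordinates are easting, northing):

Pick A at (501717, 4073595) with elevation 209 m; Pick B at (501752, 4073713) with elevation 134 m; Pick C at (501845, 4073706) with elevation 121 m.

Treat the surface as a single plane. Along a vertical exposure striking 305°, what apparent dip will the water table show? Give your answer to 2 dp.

10.37°

Let the plane be z = a·easting + b·northing + c.
Pick B−Pick A: 35a + 118b = −75;  Pick C−Pick A: 128a + 111b = −88.
Solving gives a = −0.18353, b = −0.58116.
Unit vector along 305° is (sin 305°, cos 305°) = (-0.8192, 0.5736).
Slope in that direction = a·(-0.8192) + b·(0.5736) = −0.18300.
Apparent dip = arctan|0.18300| = 10.37° (true dip is 31.4°, so apparent ≤ true as expected).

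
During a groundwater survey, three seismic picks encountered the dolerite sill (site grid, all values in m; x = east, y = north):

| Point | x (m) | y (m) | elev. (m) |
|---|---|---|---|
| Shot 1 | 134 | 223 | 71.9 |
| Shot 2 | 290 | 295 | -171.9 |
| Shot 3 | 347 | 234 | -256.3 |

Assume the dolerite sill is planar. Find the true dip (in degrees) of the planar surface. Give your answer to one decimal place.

Let the plane be z = a·x + b·y + c.
Shot 2−Shot 1: 156a + 72b = −243.8;  Shot 3−Shot 1: 213a + 11b = −328.2.
Solving gives a = −1.53808, b = −0.05361.
Gradient magnitude |∇z| = √(a² + b²) = √(2.36568 + 0.00287) = 1.53901.
True dip = arctan(1.53901) = 57.0°, dipping toward E (azimuth ≈ 088°).

57.0°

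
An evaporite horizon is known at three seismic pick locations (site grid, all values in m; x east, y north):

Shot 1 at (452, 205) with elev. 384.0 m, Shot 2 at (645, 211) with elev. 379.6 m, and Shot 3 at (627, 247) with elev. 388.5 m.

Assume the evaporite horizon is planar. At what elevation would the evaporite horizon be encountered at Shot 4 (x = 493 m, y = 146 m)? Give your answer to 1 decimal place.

369.1 m

Two edge vectors: Shot 1→Shot 2 = (193, 6, -4.4), Shot 1→Shot 3 = (175, 42, 4.5).
Normal n = (Shot 1→Shot 2) × (Shot 1→Shot 3) = (211.8, -1638.5, 7056).
So ∂z/∂x = −n_x/n_z = −0.03002 and ∂z/∂y = −n_y/n_z = 0.23221.
Intercept c from Shot 1: 384 + 13.57 − 47.60 = 349.96.
At (493, 146): z = −14.8 + 33.9 + 349.96 = 369.1 m.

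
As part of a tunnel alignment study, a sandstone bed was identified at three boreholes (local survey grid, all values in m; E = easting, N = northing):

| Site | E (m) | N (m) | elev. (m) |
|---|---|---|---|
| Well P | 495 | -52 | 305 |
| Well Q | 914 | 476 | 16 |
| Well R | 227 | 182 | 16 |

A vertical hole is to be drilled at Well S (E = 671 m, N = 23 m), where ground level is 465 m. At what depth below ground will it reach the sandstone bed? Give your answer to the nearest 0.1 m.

Two edge vectors: Well P→Well Q = (419, 528, -289), Well P→Well R = (-268, 234, -289).
Normal n = (Well P→Well Q) × (Well P→Well R) = (-84966, 198543, 239550).
So ∂z/∂E = −n_x/n_z = 0.35469 and ∂z/∂N = −n_y/n_z = −0.82882.
Intercept c from Well P: 305 − 175.57 − 43.10 = 86.33.
At (671, 23): z_contact = 238.00 − 19.06 + 86.33 = 305.26 m.
Depth below ground = 465 − 305.26 = 159.7 m.

159.7 m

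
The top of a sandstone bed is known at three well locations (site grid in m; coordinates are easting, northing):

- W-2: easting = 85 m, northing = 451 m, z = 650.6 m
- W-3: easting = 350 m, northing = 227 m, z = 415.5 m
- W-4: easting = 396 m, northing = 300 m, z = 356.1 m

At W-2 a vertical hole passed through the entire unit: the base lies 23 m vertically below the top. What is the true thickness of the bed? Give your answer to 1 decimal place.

Let the plane be z = a·easting + b·northing + c.
W-3−W-2: 265a − 224b = −235.1;  W-4−W-2: 311a − 151b = −294.5.
Solving gives a = −1.02762, b = −0.16616.
|∇z| = √(a²+b²) = 1.04097, so dip δ = arctan(1.04097) = 46.15°.
True thickness = vertical thickness × cos δ = 23 × cos 46.15° = 15.9 m.

15.9 m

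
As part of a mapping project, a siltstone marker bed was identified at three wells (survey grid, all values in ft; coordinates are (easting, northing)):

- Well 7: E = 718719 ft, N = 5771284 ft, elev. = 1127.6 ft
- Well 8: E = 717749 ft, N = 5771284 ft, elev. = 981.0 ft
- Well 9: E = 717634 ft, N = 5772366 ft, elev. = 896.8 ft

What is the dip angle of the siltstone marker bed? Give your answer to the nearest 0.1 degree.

9.3°

Two edge vectors: Well 7→Well 8 = (-970, 0, -146.6), Well 7→Well 9 = (-1085, 1082, -230.8).
Normal n = (Well 7→Well 8) × (Well 7→Well 9) = (158621.2, -64815, -1049540).
So ∂z/∂E = −n_x/n_z = 0.15113 and ∂z/∂N = −n_y/n_z = −0.06176.
Gradient magnitude |∇z| = √(a² + b²) = √(0.02284 + 0.00381) = 0.16326.
True dip = arctan(0.16326) = 9.3°, dipping toward WNW (azimuth ≈ 292°).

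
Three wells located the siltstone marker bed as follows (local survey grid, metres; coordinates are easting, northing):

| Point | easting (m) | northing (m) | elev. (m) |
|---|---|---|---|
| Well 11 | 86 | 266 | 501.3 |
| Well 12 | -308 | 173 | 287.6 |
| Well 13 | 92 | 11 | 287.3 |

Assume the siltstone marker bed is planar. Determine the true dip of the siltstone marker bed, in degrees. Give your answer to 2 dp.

Two edge vectors: Well 11→Well 12 = (-394, -93, -213.7), Well 11→Well 13 = (6, -255, -214).
Normal n = (Well 11→Well 12) × (Well 11→Well 13) = (-34591.5, -85598.2, 101028).
So ∂z/∂easting = −n_x/n_z = 0.34240 and ∂z/∂northing = −n_y/n_z = 0.84727.
Gradient magnitude |∇z| = √(a² + b²) = √(0.11723 + 0.71787) = 0.91384.
True dip = arctan(0.91384) = 42.42°, dipping toward SSW (azimuth ≈ 202°).

42.42°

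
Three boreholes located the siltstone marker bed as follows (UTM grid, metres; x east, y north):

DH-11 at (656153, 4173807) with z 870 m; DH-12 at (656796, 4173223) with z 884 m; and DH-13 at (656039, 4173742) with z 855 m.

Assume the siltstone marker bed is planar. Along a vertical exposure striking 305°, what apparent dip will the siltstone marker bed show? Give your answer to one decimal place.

1.7°

Let the plane be z = a·x + b·y + c.
DH-12−DH-11: 643a − 584b = 14;  DH-13−DH-11: −114a − 65b = −15.
Solving gives a = 0.08923, b = 0.07427.
Unit vector along 305° is (sin 305°, cos 305°) = (-0.8192, 0.5736).
Slope in that direction = a·(-0.8192) + b·(0.5736) = −0.03049.
Apparent dip = arctan|0.03049| = 1.7° (true dip is 6.6°, so apparent ≤ true as expected).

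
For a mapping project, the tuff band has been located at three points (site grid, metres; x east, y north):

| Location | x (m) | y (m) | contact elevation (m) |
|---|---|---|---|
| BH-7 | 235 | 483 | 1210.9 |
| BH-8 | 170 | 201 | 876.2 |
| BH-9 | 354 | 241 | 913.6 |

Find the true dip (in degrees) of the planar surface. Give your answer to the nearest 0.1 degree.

Let the plane be z = a·x + b·y + c.
BH-8−BH-7: −65a − 282b = −334.7;  BH-9−BH-7: 119a − 242b = −297.3.
Solving gives a = −0.05764, b = 1.20017.
Gradient magnitude |∇z| = √(a² + b²) = √(0.00332 + 1.44040) = 1.20155.
True dip = arctan(1.20155) = 50.2°, dipping toward S (azimuth ≈ 177°).

50.2°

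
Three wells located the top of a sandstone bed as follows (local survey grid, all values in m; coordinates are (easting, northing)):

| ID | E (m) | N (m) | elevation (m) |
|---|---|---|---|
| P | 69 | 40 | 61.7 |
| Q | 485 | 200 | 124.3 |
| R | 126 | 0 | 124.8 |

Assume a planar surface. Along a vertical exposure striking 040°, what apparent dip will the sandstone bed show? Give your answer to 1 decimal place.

Two edge vectors: P→Q = (416, 160, 62.6), P→R = (57, -40, 63.1).
Normal n = (P→Q) × (P→R) = (12600, -22681.4, -25760).
So ∂z/∂E = −n_x/n_z = 0.48913 and ∂z/∂N = −n_y/n_z = −0.88049.
Unit vector along 040° is (sin 40°, cos 40°) = (0.6428, 0.7660).
Slope in that direction = a·(0.6428) + b·(0.7660) = −0.36009.
Apparent dip = arctan|0.36009| = 19.8° (true dip is 45.2°, so apparent ≤ true as expected).

19.8°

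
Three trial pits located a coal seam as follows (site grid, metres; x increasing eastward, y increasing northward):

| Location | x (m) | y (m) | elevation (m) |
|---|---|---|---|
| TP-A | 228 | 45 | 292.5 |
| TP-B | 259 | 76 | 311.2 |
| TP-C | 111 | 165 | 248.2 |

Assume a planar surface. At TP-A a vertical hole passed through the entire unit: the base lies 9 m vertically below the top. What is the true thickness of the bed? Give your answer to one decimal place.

Two edge vectors: TP-A→TP-B = (31, 31, 18.7), TP-A→TP-C = (-117, 120, -44.3).
Normal n = (TP-A→TP-B) × (TP-A→TP-C) = (-3617.3, -814.6, 7347).
So ∂z/∂x = −n_x/n_z = 0.49235 and ∂z/∂y = −n_y/n_z = 0.11088.
|∇z| = √(a²+b²) = 0.50468, so dip δ = arctan(0.50468) = 26.78°.
True thickness = vertical thickness × cos δ = 9 × cos 26.78° = 8.0 m.

8.0 m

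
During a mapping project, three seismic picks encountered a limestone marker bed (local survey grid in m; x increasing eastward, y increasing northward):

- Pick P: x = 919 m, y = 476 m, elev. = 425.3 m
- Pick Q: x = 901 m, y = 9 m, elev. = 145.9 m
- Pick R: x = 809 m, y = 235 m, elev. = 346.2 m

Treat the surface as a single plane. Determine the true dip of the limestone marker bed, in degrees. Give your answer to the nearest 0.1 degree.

41.9°

Two edge vectors: Pick P→Pick Q = (-18, -467, -279.4), Pick P→Pick R = (-110, -241, -79.1).
Normal n = (Pick P→Pick Q) × (Pick P→Pick R) = (-30395.7, 29310.2, -47032).
So ∂z/∂x = −n_x/n_z = −0.64628 and ∂z/∂y = −n_y/n_z = 0.62320.
Gradient magnitude |∇z| = √(a² + b²) = √(0.41767 + 0.38837) = 0.89780.
True dip = arctan(0.89780) = 41.9°, dipping toward SE (azimuth ≈ 134°).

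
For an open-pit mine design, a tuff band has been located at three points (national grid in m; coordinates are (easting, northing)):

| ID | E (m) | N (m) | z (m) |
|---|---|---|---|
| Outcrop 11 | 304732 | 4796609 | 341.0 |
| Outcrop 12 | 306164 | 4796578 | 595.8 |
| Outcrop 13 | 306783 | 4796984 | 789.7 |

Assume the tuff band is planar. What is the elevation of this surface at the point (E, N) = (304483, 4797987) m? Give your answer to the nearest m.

571 m

Two edge vectors: Outcrop 11→Outcrop 12 = (1432, -31, 254.8), Outcrop 11→Outcrop 13 = (2051, 375, 448.7).
Normal n = (Outcrop 11→Outcrop 12) × (Outcrop 11→Outcrop 13) = (-109459.7, -119943.6, 600581).
So ∂z/∂E = −n_x/n_z = 0.18225635 and ∂z/∂N = −n_y/n_z = 0.19971261.
Intercept c from Outcrop 11: 341 − 55539.34 − 957943.31 = −1013141.65.
At (304483, 4797987): z = 55494.0 + 958218.5 − 1013141.65 = 570.8 m.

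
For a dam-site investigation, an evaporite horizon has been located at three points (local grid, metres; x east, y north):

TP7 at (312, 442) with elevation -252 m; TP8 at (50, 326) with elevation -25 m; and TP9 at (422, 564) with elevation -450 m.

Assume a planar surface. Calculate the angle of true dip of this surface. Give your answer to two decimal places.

Two edge vectors: TP7→TP8 = (-262, -116, 227), TP7→TP9 = (110, 122, -198).
Normal n = (TP7→TP8) × (TP7→TP9) = (-4726, -26906, -19204).
So ∂z/∂x = −n_x/n_z = −0.24609 and ∂z/∂y = −n_y/n_z = −1.40106.
Gradient magnitude |∇z| = √(a² + b²) = √(0.06056 + 1.96298) = 1.42251.
True dip = arctan(1.42251) = 54.89°, dipping toward N (azimuth ≈ 010°).

54.89°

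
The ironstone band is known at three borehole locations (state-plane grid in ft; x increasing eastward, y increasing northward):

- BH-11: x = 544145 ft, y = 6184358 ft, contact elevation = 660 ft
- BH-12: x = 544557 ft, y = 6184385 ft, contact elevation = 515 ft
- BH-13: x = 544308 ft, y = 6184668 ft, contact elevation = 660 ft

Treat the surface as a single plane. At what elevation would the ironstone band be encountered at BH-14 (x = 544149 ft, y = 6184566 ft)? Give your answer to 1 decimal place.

698.4 ft

Let the plane be z = a·x + b·y + c.
BH-12−BH-11: 412a + 27b = −145;  BH-13−BH-11: 163a + 310b = 0.
Solving gives a = −0.364501820, b = 0.191657409.
Then c = 660 − a·544145 − b·6184358 = −986276.19.
At (544149, 6184566): z = −198343.3 + 1185317.9 − 986276.19 = 698.4 ft.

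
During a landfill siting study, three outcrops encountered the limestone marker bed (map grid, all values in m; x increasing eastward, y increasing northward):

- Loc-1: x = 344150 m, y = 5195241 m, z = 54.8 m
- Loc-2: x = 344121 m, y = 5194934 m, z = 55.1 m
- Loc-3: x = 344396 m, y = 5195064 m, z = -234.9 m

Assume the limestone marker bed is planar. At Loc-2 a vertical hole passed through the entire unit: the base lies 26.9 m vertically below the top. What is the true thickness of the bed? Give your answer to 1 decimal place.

18.0 m

Let the plane be z = a·x + b·y + c.
Loc-2−Loc-1: −29a − 307b = 0.3;  Loc-3−Loc-1: 246a − 177b = −289.7.
Solving gives a = −1.10335, b = 0.10325.
|∇z| = √(a²+b²) = 1.10817, so dip δ = arctan(1.10817) = 47.94°.
True thickness = vertical thickness × cos δ = 26.9 × cos 47.94° = 18.0 m.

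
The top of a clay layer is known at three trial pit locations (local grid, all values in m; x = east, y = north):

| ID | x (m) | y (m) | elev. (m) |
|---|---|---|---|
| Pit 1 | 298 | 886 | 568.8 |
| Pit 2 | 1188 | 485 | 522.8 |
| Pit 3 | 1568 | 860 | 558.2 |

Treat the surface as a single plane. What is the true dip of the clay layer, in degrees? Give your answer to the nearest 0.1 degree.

5.8°

Two edge vectors: Pit 1→Pit 2 = (890, -401, -46), Pit 1→Pit 3 = (1270, -26, -10.6).
Normal n = (Pit 1→Pit 2) × (Pit 1→Pit 3) = (3054.6, -48986, 486130).
So ∂z/∂x = −n_x/n_z = −0.00628 and ∂z/∂y = −n_y/n_z = 0.10077.
Gradient magnitude |∇z| = √(a² + b²) = √(0.00004 + 0.01015) = 0.10096.
True dip = arctan(0.10096) = 5.8°, dipping toward S (azimuth ≈ 176°).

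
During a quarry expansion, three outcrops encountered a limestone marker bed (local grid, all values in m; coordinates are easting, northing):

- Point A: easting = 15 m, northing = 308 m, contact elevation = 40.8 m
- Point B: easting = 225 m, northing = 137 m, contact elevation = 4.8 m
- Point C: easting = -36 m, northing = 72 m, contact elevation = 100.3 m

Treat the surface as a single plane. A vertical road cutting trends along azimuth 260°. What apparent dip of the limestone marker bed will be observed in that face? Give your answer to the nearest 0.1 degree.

Two edge vectors: Point A→Point B = (210, -171, -36), Point A→Point C = (-51, -236, 59.5).
Normal n = (Point A→Point B) × (Point A→Point C) = (-18670.5, -10659, -58281).
So ∂z/∂easting = −n_x/n_z = −0.32035 and ∂z/∂northing = −n_y/n_z = −0.18289.
Unit vector along 260° is (sin 260°, cos 260°) = (-0.9848, -0.1736).
Slope in that direction = a·(-0.9848) + b·(-0.1736) = 0.34724.
Apparent dip = arctan|0.34724| = 19.1° (true dip is 20.2°, so apparent ≤ true as expected).

19.1°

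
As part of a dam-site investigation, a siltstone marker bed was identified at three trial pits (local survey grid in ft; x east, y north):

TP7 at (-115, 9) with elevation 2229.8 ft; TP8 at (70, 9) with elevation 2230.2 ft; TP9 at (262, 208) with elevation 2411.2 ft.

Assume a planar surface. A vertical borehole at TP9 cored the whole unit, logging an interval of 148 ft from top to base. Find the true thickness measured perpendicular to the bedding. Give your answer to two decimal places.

109.60 ft

Two edge vectors: TP7→TP8 = (185, 0, 0.4), TP7→TP9 = (377, 199, 181.4).
Normal n = (TP7→TP8) × (TP7→TP9) = (-79.6, -33408.2, 36815).
So ∂z/∂x = −n_x/n_z = 0.00216 and ∂z/∂y = −n_y/n_z = 0.90746.
|∇z| = √(a²+b²) = 0.90746, so dip δ = arctan(0.90746) = 42.22°.
True thickness = vertical thickness × cos δ = 148 × cos 42.22° = 109.60 ft.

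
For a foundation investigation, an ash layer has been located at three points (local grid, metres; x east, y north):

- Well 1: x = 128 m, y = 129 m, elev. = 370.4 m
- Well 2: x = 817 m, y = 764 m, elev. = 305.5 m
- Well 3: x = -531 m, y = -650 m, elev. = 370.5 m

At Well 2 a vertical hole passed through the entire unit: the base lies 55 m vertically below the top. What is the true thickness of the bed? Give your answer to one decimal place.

48.0 m

Two edge vectors: Well 1→Well 2 = (689, 635, -64.9), Well 1→Well 3 = (-659, -779, 0.1).
Normal n = (Well 1→Well 2) × (Well 1→Well 3) = (-50493.6, 42700.2, -118266).
So ∂z/∂x = −n_x/n_z = −0.42695 and ∂z/∂y = −n_y/n_z = 0.36105.
|∇z| = √(a²+b²) = 0.55915, so dip δ = arctan(0.55915) = 29.21°.
True thickness = vertical thickness × cos δ = 55 × cos 29.21° = 48.0 m.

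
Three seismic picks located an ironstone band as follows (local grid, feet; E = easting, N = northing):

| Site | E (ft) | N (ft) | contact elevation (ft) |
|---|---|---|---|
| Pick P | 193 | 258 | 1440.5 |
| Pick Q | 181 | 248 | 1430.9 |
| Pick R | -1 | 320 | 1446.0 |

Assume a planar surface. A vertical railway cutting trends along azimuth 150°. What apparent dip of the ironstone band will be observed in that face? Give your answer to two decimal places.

Let the plane be z = a·E + b·N + c.
Pick Q−Pick P: −12a − 10b = −9.6;  Pick R−Pick P: −194a + 62b = 5.5.
Solving gives a = 0.20127, b = 0.71848.
Unit vector along 150° is (sin 150°, cos 150°) = (0.5000, -0.8660).
Slope in that direction = a·(0.5000) + b·(-0.8660) = −0.52159.
Apparent dip = arctan|0.52159| = 27.55° (true dip is 36.7°, so apparent ≤ true as expected).

27.55°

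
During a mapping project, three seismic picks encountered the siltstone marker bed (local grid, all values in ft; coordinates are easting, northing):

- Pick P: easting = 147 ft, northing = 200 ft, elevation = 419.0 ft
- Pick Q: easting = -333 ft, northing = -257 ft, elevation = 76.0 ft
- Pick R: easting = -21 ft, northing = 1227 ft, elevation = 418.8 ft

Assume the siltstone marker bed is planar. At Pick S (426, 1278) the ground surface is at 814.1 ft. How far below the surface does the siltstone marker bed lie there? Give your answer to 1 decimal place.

Two edge vectors: Pick P→Pick Q = (-480, -457, -343), Pick P→Pick R = (-168, 1027, -0.2).
Normal n = (Pick P→Pick Q) × (Pick P→Pick R) = (352352.4, 57528, -569736).
So ∂z/∂easting = −n_x/n_z = 0.618449 and ∂z/∂northing = −n_y/n_z = 0.100973.
Intercept c from Pick P: 419 − 90.91 − 20.19 = 307.89.
At (426, 1278): z_contact = 263.46 + 129.04 + 307.89 = 700.40 ft.
Depth below ground = 814.1 − 700.40 = 113.7 ft.

113.7 ft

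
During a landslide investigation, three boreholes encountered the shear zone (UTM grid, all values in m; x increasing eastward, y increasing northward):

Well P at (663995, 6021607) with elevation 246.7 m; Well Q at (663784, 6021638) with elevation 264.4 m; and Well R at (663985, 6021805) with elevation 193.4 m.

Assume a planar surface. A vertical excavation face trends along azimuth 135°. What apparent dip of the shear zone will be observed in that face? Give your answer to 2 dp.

6.10°

Let the plane be z = a·x + b·y + c.
Well Q−Well P: −211a + 31b = 17.7;  Well R−Well P: −10a + 198b = −53.3.
Solving gives a = −0.12436, b = −0.27547.
Unit vector along 135° is (sin 135°, cos 135°) = (0.7071, -0.7071).
Slope in that direction = a·(0.7071) + b·(-0.7071) = 0.10685.
Apparent dip = arctan|0.10685| = 6.10° (true dip is 16.8°, so apparent ≤ true as expected).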